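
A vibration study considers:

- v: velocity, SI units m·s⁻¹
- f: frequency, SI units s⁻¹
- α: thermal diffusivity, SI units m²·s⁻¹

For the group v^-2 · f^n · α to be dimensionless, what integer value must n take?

Balance the T exponent: (-1)·n from f, plus −2·(-1) + (-1) = 1 from the rest, must sum to zero.
−n + 1 = 0, so n = 1.

1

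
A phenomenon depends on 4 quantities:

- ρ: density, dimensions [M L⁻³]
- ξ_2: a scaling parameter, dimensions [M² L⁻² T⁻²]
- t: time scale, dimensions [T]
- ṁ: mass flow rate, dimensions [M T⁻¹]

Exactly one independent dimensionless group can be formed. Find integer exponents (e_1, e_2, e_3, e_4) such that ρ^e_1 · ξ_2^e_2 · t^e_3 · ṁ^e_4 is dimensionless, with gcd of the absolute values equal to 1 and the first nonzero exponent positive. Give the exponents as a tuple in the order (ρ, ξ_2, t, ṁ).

(2, -3, -2, 4)

M: e_1·(1) + e_2·(2) + e_3·(0) + e_4·(1) = 0
L: e_1·(-3) + e_2·(-2) + e_3·(0) + e_4·(0) = 0
T: e_1·(0) + e_2·(-2) + e_3·(1) + e_4·(-1) = 0
Solving this homogeneous linear system for the smallest-integer solution (first nonzero entry positive) gives (2, -3, -2, 4).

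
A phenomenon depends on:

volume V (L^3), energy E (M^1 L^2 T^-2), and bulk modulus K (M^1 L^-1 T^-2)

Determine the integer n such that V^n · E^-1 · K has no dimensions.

Balance the L exponent: (3)·n from V, plus −(2) + (-1) = -3 from the rest, must sum to zero.
3n − 3 = 0, so n = 1.

1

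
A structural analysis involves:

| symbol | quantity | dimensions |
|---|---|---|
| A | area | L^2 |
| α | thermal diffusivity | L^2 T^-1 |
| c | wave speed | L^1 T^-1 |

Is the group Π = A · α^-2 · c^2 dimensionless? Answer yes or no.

yes

Sum the exponent of each base dimension across the product:
  M: [A]_M − 2·[α]_M + 2·[c]_M = (0) − 2·(0) + 2·(0) = 0
  L: [A]_L − 2·[α]_L + 2·[c]_L = (2) − 2·(2) + 2·(1) = 0
  T: [A]_T − 2·[α]_T + 2·[c]_T = (0) − 2·(-1) + 2·(-1) = 0
All base exponents vanish — dimensionless.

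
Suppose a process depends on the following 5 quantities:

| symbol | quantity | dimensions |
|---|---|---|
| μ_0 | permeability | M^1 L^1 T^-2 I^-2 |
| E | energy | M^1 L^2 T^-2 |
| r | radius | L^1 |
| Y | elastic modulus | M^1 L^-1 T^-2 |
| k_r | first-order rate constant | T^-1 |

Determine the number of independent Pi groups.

There are 5 variables and 4 base dimensions (M, L, T, I).
The dimension matrix has rank 4.
Independent dimensionless groups: 5 − 4 = 1.

1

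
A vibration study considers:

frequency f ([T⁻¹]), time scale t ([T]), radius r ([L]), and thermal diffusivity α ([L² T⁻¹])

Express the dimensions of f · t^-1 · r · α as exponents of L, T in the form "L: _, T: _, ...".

L: 3, T: -3

Collect each base-dimension exponent across the product:
  L: (0) − (0) + (1) + (2) = 3
  T: (-1) − (1) + (0) + (-1) = -3
So the dimensions are [L³ T⁻³].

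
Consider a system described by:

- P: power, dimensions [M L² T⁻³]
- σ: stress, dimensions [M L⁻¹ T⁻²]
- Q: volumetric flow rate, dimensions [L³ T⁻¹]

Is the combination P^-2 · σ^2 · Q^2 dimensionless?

yes

Sum the exponent of each base dimension across the product:
  M: −2·[P]_M + 2·[σ]_M + 2·[Q]_M = −2·(1) + 2·(1) + 2·(0) = 0
  L: −2·[P]_L + 2·[σ]_L + 2·[Q]_L = −2·(2) + 2·(-1) + 2·(3) = 0
  T: −2·[P]_T + 2·[σ]_T + 2·[Q]_T = −2·(-3) + 2·(-2) + 2·(-1) = 0
All base exponents vanish — dimensionless.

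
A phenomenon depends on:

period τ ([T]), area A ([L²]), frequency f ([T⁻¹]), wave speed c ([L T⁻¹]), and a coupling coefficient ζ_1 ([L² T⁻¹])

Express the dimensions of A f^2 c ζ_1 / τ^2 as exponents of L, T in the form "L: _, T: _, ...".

Collect each base-dimension exponent across the product:
  L: −2·(0) + (2) + 2·(0) + (1) + (2) = 5
  T: −2·(1) + (0) + 2·(-1) + (-1) + (-1) = -6
So the dimensions are [L⁵ T⁻⁶].

L: 5, T: -6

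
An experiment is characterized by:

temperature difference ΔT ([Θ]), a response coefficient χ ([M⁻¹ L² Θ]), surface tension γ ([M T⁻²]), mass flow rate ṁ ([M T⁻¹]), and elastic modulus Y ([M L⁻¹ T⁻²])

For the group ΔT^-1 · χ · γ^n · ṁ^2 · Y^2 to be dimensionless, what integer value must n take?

-3

Balance the M exponent: (1)·n from γ, plus −(0) + (-1) + 2·(1) + 2·(1) = 3 from the rest, must sum to zero.
n + 3 = 0, so n = -3.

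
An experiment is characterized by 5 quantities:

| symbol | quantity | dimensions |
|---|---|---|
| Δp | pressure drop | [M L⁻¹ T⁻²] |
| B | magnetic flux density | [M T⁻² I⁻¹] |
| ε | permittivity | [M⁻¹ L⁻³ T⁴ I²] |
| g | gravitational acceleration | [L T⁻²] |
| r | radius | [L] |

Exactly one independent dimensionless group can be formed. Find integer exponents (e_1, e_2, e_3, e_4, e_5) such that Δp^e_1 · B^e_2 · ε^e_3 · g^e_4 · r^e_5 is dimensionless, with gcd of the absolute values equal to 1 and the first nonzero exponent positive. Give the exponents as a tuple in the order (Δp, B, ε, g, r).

M: e_1·(1) + e_2·(1) + e_3·(-1) + e_4·(0) + e_5·(0) = 0
L: e_1·(-1) + e_2·(0) + e_3·(-3) + e_4·(1) + e_5·(1) = 0
T: e_1·(-2) + e_2·(-2) + e_3·(4) + e_4·(-2) + e_5·(0) = 0
I: e_1·(0) + e_2·(-1) + e_3·(2) + e_4·(0) + e_5·(0) = 0
Solving this homogeneous linear system for the smallest-integer solution (first nonzero entry positive) gives (1, -2, -1, -1, -1).

(1, -2, -1, -1, -1)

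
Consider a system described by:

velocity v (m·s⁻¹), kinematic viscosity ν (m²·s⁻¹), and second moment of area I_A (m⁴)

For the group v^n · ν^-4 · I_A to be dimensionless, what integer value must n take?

4

Balance the L exponent: (1)·n from v, plus −4·(2) + (4) = -4 from the rest, must sum to zero.
n − 4 = 0, so n = 4.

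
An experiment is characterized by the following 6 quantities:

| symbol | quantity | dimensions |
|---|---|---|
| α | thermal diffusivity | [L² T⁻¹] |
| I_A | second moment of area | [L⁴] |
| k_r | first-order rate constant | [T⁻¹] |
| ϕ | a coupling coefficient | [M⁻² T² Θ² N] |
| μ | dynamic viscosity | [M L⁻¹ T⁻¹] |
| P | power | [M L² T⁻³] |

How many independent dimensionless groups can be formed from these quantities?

There are 6 variables and 5 base dimensions (M, L, T, Θ, N).
The dimension matrix has rank 4 (less than 5: the dimension vectors are linearly dependent).
Independent dimensionless groups: 6 − 4 = 2.

2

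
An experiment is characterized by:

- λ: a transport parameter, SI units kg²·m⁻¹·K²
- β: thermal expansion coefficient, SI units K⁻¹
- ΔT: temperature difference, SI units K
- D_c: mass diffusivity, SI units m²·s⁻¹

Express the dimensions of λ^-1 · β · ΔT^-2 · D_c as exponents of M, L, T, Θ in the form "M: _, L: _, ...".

Collect each base-dimension exponent across the product:
  M: −(2) + (0) − 2·(0) + (0) = -2
  L: −(-1) + (0) − 2·(0) + (2) = 3
  T: −(0) + (0) − 2·(0) + (-1) = -1
  Θ: −(2) + (-1) − 2·(1) + (0) = -5
So the dimensions are [M⁻² L³ T⁻¹ Θ⁻⁵].

M: -2, L: 3, T: -1, Θ: -5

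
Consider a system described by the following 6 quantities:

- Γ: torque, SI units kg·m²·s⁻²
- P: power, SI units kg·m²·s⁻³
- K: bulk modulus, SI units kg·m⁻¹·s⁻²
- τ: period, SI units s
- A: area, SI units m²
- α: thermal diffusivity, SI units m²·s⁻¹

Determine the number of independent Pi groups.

3

There are 6 variables and 3 base dimensions (M, L, T).
The dimension matrix has rank 3.
Independent dimensionless groups: 6 − 3 = 3.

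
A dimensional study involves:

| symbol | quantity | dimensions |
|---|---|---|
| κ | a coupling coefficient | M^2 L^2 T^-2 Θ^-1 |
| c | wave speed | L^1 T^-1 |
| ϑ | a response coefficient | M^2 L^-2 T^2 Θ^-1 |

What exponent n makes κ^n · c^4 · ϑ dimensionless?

Balance the M exponent: (2)·n from κ, plus 4·(0) + (2) = 2 from the rest, must sum to zero.
2n + 2 = 0, so n = -1.

-1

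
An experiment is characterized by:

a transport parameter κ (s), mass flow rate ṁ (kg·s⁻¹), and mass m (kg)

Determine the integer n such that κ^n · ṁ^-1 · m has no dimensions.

Balance the T exponent: (1)·n from κ, plus −(-1) + (0) = 1 from the rest, must sum to zero.
n + 1 = 0, so n = -1.

-1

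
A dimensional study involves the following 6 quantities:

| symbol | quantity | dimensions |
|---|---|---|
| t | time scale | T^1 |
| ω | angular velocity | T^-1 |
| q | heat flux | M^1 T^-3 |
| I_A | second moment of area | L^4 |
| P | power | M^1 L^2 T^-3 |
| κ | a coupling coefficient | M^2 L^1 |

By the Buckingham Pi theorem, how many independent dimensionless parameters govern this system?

There are 6 variables and 3 base dimensions (M, L, T).
The dimension matrix has rank 3.
Independent dimensionless groups: 6 − 3 = 3.

3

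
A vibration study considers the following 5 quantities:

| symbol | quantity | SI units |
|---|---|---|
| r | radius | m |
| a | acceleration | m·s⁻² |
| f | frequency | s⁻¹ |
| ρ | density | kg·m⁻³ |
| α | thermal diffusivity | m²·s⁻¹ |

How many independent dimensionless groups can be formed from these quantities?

There are 5 variables and 3 base dimensions (M, L, T).
The dimension matrix has rank 3.
Independent dimensionless groups: 5 − 3 = 2.

2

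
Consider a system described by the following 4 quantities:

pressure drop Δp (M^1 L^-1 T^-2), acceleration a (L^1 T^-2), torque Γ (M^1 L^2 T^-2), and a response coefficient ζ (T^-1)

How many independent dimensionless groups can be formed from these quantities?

1

There are 4 variables and 3 base dimensions (M, L, T).
The dimension matrix has rank 3.
Independent dimensionless groups: 4 − 3 = 1.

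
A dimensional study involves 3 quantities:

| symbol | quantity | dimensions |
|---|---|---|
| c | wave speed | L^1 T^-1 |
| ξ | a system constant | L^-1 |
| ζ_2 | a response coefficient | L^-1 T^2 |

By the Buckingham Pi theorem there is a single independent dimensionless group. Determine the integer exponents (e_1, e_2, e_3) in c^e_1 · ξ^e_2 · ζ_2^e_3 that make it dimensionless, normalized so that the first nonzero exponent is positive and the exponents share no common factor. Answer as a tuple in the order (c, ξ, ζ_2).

L: e_1·(1) + e_2·(-1) + e_3·(-1) = 0
T: e_1·(-1) + e_2·(0) + e_3·(2) = 0
Solving this homogeneous linear system for the smallest-integer solution (first nonzero entry positive) gives (2, 1, 1).

(2, 1, 1)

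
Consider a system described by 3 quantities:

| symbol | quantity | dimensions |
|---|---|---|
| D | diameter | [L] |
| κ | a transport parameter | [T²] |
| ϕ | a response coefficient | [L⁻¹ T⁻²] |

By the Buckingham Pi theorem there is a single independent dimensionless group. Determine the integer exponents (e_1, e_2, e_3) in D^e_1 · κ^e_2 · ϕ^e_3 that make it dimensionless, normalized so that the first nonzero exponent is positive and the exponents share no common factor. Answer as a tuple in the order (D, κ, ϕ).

(1, 1, 1)

L: e_1·(1) + e_2·(0) + e_3·(-1) = 0
T: e_1·(0) + e_2·(2) + e_3·(-2) = 0
Solving this homogeneous linear system for the smallest-integer solution (first nonzero entry positive) gives (1, 1, 1).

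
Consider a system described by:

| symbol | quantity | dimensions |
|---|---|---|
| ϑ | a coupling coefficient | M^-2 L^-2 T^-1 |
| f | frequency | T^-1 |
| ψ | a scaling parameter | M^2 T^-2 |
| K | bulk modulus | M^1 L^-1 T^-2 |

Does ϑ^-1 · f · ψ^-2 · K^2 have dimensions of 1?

yes

Sum the exponent of each base dimension across the product:
  M: −[ϑ]_M + [f]_M − 2·[ψ]_M + 2·[K]_M = −(-2) + (0) − 2·(2) + 2·(1) = 0
  L: −[ϑ]_L + [f]_L − 2·[ψ]_L + 2·[K]_L = −(-2) + (0) − 2·(0) + 2·(-1) = 0
  T: −[ϑ]_T + [f]_T − 2·[ψ]_T + 2·[K]_T = −(-1) + (-1) − 2·(-2) + 2·(-2) = 0
All base exponents vanish — dimensionless.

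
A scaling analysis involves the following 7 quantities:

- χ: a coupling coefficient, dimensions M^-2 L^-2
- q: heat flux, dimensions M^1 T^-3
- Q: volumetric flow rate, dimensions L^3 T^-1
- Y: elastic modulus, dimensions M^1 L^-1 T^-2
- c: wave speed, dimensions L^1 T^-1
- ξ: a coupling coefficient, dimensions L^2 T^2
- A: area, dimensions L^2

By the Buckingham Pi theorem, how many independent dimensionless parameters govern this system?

There are 7 variables and 3 base dimensions (M, L, T).
The dimension matrix has rank 3.
Independent dimensionless groups: 7 − 3 = 4.

4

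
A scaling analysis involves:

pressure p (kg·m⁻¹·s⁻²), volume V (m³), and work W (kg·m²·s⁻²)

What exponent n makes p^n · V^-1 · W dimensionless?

-1

Balance the M exponent: (1)·n from p, plus −(0) + (1) = 1 from the rest, must sum to zero.
n + 1 = 0, so n = -1.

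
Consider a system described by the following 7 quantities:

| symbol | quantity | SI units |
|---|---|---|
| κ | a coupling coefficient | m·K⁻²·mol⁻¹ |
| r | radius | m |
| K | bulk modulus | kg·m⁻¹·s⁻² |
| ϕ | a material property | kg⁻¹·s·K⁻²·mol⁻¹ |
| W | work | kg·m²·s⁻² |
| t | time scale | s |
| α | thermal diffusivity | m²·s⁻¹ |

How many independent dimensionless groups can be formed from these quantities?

There are 7 variables and 5 base dimensions (M, L, T, Θ, N).
The dimension matrix has rank 4 (less than 5: the dimension vectors are linearly dependent).
Independent dimensionless groups: 7 − 4 = 3.

3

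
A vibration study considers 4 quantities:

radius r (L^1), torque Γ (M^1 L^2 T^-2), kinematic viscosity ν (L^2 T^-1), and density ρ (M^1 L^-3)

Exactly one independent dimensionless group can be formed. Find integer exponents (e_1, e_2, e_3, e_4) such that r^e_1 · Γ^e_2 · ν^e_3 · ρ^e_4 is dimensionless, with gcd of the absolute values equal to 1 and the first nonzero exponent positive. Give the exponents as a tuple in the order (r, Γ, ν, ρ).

M: e_1·(0) + e_2·(1) + e_3·(0) + e_4·(1) = 0
L: e_1·(1) + e_2·(2) + e_3·(2) + e_4·(-3) = 0
T: e_1·(0) + e_2·(-2) + e_3·(-1) + e_4·(0) = 0
Solving this homogeneous linear system for the smallest-integer solution (first nonzero entry positive) gives (1, -1, 2, 1).

(1, -1, 2, 1)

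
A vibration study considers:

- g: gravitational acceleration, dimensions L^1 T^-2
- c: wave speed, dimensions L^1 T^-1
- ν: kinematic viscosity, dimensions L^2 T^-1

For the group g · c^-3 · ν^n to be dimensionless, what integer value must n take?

1

Balance the L exponent: (2)·n from ν, plus (1) − 3·(1) = -2 from the rest, must sum to zero.
2n − 2 = 0, so n = 1.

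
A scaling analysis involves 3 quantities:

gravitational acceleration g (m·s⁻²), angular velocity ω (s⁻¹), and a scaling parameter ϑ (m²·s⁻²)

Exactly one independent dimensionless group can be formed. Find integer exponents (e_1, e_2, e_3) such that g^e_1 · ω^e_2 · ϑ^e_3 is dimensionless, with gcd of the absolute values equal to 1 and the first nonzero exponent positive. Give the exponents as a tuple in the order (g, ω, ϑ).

L: e_1·(1) + e_2·(0) + e_3·(2) = 0
T: e_1·(-2) + e_2·(-1) + e_3·(-2) = 0
Solving this homogeneous linear system for the smallest-integer solution (first nonzero entry positive) gives (2, -2, -1).

(2, -2, -1)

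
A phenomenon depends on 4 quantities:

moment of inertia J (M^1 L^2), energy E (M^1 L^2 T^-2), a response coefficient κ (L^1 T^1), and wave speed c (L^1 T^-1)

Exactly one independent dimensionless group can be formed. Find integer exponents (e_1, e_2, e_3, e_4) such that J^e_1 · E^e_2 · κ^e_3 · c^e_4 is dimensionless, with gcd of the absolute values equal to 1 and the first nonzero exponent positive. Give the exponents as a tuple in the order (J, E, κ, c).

M: e_1·(1) + e_2·(1) + e_3·(0) + e_4·(0) = 0
L: e_1·(2) + e_2·(2) + e_3·(1) + e_4·(1) = 0
T: e_1·(0) + e_2·(-2) + e_3·(1) + e_4·(-1) = 0
Solving this homogeneous linear system for the smallest-integer solution (first nonzero entry positive) gives (1, -1, -1, 1).

(1, -1, -1, 1)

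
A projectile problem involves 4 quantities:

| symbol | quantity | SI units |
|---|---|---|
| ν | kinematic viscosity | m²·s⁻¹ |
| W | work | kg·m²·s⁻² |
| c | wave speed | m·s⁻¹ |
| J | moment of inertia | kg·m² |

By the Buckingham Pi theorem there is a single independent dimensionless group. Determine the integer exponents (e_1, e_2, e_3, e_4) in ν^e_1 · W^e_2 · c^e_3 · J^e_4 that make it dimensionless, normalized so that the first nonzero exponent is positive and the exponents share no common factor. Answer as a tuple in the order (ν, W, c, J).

(2, 1, -4, -1)

M: e_1·(0) + e_2·(1) + e_3·(0) + e_4·(1) = 0
L: e_1·(2) + e_2·(2) + e_3·(1) + e_4·(2) = 0
T: e_1·(-1) + e_2·(-2) + e_3·(-1) + e_4·(0) = 0
Solving this homogeneous linear system for the smallest-integer solution (first nonzero entry positive) gives (2, 1, -4, -1).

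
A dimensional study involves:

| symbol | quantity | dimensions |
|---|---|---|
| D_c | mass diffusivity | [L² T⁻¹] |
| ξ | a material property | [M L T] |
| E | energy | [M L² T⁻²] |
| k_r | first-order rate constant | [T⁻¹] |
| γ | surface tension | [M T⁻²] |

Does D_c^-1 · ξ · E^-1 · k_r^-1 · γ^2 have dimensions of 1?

no

Sum the exponent of each base dimension across the product:
  M: −[D_c]_M + [ξ]_M − [E]_M − [k_r]_M + 2·[γ]_M = −(0) + (1) − (1) − (0) + 2·(1) = 2
  L: −[D_c]_L + [ξ]_L − [E]_L − [k_r]_L + 2·[γ]_L = −(2) + (1) − (2) − (0) + 2·(0) = -3
  T: −[D_c]_T + [ξ]_T − [E]_T − [k_r]_T + 2·[γ]_T = −(-1) + (1) − (-2) − (-1) + 2·(-2) = 1
Net dimensions [M² L⁻³ T] ≠ [1] — not dimensionless.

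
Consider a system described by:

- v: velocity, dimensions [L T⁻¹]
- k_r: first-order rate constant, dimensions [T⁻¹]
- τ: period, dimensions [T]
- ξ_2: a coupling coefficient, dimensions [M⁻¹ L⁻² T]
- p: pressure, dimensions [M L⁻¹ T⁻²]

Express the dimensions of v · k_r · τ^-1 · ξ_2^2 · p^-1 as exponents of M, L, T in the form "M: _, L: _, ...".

Collect each base-dimension exponent across the product:
  M: (0) + (0) − (0) + 2·(-1) − (1) = -3
  L: (1) + (0) − (0) + 2·(-2) − (-1) = -2
  T: (-1) + (-1) − (1) + 2·(1) − (-2) = 1
So the dimensions are [M⁻³ L⁻² T].

M: -3, L: -2, T: 1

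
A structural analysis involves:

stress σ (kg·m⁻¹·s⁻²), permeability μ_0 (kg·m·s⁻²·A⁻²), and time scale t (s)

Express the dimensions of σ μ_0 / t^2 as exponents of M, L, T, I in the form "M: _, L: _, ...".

M: 2, L: 0, T: -6, I: -2

Collect each base-dimension exponent across the product:
  M: (1) + (1) − 2·(0) = 2
  L: (-1) + (1) − 2·(0) = 0
  T: (-2) + (-2) − 2·(1) = -6
  I: (0) + (-2) − 2·(0) = -2
So the dimensions are [M² T⁻⁶ I⁻²].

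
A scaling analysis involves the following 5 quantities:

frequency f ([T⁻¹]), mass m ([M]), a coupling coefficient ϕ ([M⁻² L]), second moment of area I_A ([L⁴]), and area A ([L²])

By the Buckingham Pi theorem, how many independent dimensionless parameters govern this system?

There are 5 variables and 3 base dimensions (M, L, T).
The dimension matrix has rank 3.
Independent dimensionless groups: 5 − 3 = 2.

2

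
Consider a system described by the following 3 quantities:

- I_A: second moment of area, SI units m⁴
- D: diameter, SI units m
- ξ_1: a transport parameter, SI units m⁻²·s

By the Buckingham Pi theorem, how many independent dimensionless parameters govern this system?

There are 3 variables and 2 base dimensions (L, T).
The dimension matrix has rank 2.
Independent dimensionless groups: 3 − 2 = 1.

1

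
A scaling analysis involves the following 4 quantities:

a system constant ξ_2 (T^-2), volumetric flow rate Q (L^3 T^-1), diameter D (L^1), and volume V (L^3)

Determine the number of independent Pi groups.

2

There are 4 variables and 2 base dimensions (L, T).
The dimension matrix has rank 2.
Independent dimensionless groups: 4 − 2 = 2.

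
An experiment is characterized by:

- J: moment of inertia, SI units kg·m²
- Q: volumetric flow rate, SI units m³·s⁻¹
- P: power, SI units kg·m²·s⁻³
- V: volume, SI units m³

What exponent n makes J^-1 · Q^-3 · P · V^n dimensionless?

3

Balance the L exponent: (3)·n from V, plus −(2) − 3·(3) + (2) = -9 from the rest, must sum to zero.
3n − 9 = 0, so n = 3.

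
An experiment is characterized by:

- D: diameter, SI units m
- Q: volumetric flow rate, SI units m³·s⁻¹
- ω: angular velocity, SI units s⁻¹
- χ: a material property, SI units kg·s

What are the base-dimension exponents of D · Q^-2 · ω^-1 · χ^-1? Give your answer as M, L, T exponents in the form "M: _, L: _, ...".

Collect each base-dimension exponent across the product:
  M: (0) − 2·(0) − (0) − (1) = -1
  L: (1) − 2·(3) − (0) − (0) = -5
  T: (0) − 2·(-1) − (-1) − (1) = 2
So the dimensions are [M⁻¹ L⁻⁵ T²].

M: -1, L: -5, T: 2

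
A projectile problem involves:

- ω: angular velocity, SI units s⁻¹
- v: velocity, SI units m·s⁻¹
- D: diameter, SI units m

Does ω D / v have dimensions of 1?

Sum the exponent of each base dimension across the product:
  L: [ω]_L − [v]_L + [D]_L = (0) − (1) + (1) = 0
  T: [ω]_T − [v]_T + [D]_T = (-1) − (-1) + (0) = 0
All base exponents vanish — dimensionless.

yes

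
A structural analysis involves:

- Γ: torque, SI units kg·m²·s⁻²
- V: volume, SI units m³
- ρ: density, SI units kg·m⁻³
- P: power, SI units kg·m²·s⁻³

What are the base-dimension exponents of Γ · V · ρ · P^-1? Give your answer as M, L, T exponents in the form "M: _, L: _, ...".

Collect each base-dimension exponent across the product:
  M: (1) + (0) + (1) − (1) = 1
  L: (2) + (3) + (-3) − (2) = 0
  T: (-2) + (0) + (0) − (-3) = 1
So the dimensions are [M T].

M: 1, L: 0, T: 1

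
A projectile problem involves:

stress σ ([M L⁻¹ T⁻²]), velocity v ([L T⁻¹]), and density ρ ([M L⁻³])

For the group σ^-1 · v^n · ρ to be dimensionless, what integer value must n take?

2

Balance the L exponent: (1)·n from v, plus −(-1) + (-3) = -2 from the rest, must sum to zero.
n − 2 = 0, so n = 2.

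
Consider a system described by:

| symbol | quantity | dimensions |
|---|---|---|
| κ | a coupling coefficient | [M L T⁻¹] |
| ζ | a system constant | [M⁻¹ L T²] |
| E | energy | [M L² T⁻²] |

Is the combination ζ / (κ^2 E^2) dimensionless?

no

Sum the exponent of each base dimension across the product:
  M: −2·[κ]_M + [ζ]_M − 2·[E]_M = −2·(1) + (-1) − 2·(1) = -5
  L: −2·[κ]_L + [ζ]_L − 2·[E]_L = −2·(1) + (1) − 2·(2) = -5
  T: −2·[κ]_T + [ζ]_T − 2·[E]_T = −2·(-1) + (2) − 2·(-2) = 8
Net dimensions [M⁻⁵ L⁻⁵ T⁸] ≠ [1] — not dimensionless.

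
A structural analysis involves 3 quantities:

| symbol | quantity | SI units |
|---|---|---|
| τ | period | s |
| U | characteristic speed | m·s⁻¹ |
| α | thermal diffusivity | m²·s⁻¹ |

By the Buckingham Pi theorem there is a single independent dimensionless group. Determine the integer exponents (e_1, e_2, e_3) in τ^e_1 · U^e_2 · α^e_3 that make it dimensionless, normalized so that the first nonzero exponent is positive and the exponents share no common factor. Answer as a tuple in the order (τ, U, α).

L: e_1·(0) + e_2·(1) + e_3·(2) = 0
T: e_1·(1) + e_2·(-1) + e_3·(-1) = 0
Solving this homogeneous linear system for the smallest-integer solution (first nonzero entry positive) gives (1, 2, -1).

(1, 2, -1)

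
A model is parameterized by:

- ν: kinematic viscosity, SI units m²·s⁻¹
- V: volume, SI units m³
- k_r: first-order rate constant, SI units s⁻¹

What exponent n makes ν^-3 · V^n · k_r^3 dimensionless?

Balance the L exponent: (3)·n from V, plus −3·(2) + 3·(0) = -6 from the rest, must sum to zero.
3n − 6 = 0, so n = 2.

2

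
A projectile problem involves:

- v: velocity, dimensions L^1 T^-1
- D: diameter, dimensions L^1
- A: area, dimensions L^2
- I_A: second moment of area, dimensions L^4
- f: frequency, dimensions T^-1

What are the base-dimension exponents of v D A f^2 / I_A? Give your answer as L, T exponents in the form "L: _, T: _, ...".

Collect each base-dimension exponent across the product:
  L: (1) + (1) + (2) − (4) + 2·(0) = 0
  T: (-1) + (0) + (0) − (0) + 2·(-1) = -3
So the dimensions are [T⁻³].

L: 0, T: -3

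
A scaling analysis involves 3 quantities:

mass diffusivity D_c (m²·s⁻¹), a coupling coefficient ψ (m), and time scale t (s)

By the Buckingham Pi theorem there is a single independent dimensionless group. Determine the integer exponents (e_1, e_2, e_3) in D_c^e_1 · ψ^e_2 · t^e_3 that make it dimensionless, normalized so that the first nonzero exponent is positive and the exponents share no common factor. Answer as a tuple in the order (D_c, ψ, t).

L: e_1·(2) + e_2·(1) + e_3·(0) = 0
T: e_1·(-1) + e_2·(0) + e_3·(1) = 0
Solving this homogeneous linear system for the smallest-integer solution (first nonzero entry positive) gives (1, -2, 1).

(1, -2, 1)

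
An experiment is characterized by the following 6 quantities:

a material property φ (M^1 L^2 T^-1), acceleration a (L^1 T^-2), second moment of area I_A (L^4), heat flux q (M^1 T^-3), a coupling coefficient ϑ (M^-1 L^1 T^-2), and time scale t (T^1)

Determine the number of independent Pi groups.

There are 6 variables and 3 base dimensions (M, L, T).
The dimension matrix has rank 3.
Independent dimensionless groups: 6 − 3 = 3.

3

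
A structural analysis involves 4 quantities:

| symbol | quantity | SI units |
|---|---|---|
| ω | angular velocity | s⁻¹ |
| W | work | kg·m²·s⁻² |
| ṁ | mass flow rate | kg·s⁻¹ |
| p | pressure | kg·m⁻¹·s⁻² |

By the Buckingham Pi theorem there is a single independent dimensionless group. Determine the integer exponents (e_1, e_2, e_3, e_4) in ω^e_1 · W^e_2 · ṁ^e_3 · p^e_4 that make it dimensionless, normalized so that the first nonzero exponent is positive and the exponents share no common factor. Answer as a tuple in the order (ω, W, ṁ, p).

M: e_1·(0) + e_2·(1) + e_3·(1) + e_4·(1) = 0
L: e_1·(0) + e_2·(2) + e_3·(0) + e_4·(-1) = 0
T: e_1·(-1) + e_2·(-2) + e_3·(-1) + e_4·(-2) = 0
Solving this homogeneous linear system for the smallest-integer solution (first nonzero entry positive) gives (3, -1, 3, -2).

(3, -1, 3, -2)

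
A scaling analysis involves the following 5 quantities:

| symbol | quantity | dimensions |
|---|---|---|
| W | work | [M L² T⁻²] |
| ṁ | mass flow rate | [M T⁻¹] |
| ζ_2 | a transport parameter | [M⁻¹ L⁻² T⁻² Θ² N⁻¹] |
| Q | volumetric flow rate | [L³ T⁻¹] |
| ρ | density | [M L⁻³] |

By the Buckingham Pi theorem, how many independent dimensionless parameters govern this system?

1

There are 5 variables and 5 base dimensions (M, L, T, Θ, N).
The dimension matrix has rank 4 (less than 5: the dimension vectors are linearly dependent).
Independent dimensionless groups: 5 − 4 = 1.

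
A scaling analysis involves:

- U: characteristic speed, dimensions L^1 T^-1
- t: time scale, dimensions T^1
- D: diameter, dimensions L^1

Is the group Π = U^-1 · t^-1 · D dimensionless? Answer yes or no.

Sum the exponent of each base dimension across the product:
  M: −[U]_M − [t]_M + [D]_M = −(0) − (0) + (0) = 0
  L: −[U]_L − [t]_L + [D]_L = −(1) − (0) + (1) = 0
  T: −[U]_T − [t]_T + [D]_T = −(-1) − (1) + (0) = 0
All base exponents vanish — dimensionless.

yes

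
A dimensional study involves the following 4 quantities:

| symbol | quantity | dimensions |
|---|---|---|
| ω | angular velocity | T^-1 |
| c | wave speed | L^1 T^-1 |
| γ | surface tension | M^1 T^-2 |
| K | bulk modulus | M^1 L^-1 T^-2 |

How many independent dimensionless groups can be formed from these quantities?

1

There are 4 variables and 3 base dimensions (M, L, T).
The dimension matrix has rank 3.
Independent dimensionless groups: 4 − 3 = 1.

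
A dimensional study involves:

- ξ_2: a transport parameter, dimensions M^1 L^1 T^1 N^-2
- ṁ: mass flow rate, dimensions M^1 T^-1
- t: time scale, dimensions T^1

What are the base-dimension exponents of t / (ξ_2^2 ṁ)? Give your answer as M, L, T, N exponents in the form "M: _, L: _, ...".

M: -3, L: -2, T: 0, N: 4

Collect each base-dimension exponent across the product:
  M: −2·(1) − (1) + (0) = -3
  L: −2·(1) − (0) + (0) = -2
  T: −2·(1) − (-1) + (1) = 0
  N: −2·(-2) − (0) + (0) = 4
So the dimensions are [M⁻³ L⁻² N⁴].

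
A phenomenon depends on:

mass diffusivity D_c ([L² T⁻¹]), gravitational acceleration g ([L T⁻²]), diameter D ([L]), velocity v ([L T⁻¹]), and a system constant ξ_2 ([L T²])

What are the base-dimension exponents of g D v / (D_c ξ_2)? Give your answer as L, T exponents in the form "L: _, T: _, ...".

L: 0, T: -4

Collect each base-dimension exponent across the product:
  L: −(2) + (1) + (1) + (1) − (1) = 0
  T: −(-1) + (-2) + (0) + (-1) − (2) = -4
So the dimensions are [T⁻⁴].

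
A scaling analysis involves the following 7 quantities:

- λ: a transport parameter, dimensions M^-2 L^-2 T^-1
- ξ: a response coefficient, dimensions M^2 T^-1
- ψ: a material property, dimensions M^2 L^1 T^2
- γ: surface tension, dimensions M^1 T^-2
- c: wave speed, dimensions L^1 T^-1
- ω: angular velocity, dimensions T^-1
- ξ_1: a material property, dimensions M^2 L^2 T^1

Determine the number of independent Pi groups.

4

There are 7 variables and 3 base dimensions (M, L, T).
The dimension matrix has rank 3.
Independent dimensionless groups: 7 − 3 = 4.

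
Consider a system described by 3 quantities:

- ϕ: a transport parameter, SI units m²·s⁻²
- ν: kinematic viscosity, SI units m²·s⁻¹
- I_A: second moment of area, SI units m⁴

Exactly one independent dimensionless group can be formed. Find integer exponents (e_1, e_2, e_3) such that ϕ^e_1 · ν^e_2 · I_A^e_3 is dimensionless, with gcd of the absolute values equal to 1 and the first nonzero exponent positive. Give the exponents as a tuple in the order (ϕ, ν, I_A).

(2, -4, 1)

L: e_1·(2) + e_2·(2) + e_3·(4) = 0
T: e_1·(-2) + e_2·(-1) + e_3·(0) = 0
Solving this homogeneous linear system for the smallest-integer solution (first nonzero entry positive) gives (2, -4, 1).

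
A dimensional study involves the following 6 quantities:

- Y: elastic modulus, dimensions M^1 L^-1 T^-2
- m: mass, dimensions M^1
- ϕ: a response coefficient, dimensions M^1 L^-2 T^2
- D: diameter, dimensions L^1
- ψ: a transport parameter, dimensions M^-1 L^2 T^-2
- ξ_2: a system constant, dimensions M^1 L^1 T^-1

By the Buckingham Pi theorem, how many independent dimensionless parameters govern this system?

3

There are 6 variables and 3 base dimensions (M, L, T).
The dimension matrix has rank 3.
Independent dimensionless groups: 6 − 3 = 3.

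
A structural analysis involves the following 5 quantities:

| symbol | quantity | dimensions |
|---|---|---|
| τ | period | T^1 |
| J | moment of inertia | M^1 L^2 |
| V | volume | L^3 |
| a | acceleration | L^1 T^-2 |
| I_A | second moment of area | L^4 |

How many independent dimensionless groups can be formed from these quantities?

There are 5 variables and 3 base dimensions (M, L, T).
The dimension matrix has rank 3.
Independent dimensionless groups: 5 − 3 = 2.

2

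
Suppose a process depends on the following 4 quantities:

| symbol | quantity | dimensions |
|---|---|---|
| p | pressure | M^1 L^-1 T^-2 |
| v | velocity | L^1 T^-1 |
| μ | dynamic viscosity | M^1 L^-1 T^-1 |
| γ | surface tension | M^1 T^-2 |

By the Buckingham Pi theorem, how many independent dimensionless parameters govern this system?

There are 4 variables and 3 base dimensions (M, L, T).
The dimension matrix has rank 3.
Independent dimensionless groups: 4 − 3 = 1.

1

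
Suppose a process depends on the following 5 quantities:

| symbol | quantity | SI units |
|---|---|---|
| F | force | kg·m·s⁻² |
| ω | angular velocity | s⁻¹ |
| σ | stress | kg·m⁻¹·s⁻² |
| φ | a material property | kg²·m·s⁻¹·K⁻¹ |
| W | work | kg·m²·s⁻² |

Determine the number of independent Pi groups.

There are 5 variables and 4 base dimensions (M, L, T, Θ).
The dimension matrix has rank 4.
Independent dimensionless groups: 5 − 4 = 1.

1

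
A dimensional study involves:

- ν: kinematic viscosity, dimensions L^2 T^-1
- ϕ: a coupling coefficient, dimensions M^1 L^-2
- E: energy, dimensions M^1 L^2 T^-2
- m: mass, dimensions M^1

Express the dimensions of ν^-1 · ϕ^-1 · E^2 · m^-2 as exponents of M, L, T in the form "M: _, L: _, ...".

Collect each base-dimension exponent across the product:
  M: −(0) − (1) + 2·(1) − 2·(1) = -1
  L: −(2) − (-2) + 2·(2) − 2·(0) = 4
  T: −(-1) − (0) + 2·(-2) − 2·(0) = -3
So the dimensions are [M⁻¹ L⁴ T⁻³].

M: -1, L: 4, T: -3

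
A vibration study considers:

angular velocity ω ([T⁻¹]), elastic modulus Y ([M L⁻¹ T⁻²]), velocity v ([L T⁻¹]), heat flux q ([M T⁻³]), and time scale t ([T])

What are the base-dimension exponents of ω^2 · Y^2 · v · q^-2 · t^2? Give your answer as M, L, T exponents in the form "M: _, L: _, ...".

Collect each base-dimension exponent across the product:
  M: 2·(0) + 2·(1) + (0) − 2·(1) + 2·(0) = 0
  L: 2·(0) + 2·(-1) + (1) − 2·(0) + 2·(0) = -1
  T: 2·(-1) + 2·(-2) + (-1) − 2·(-3) + 2·(1) = 1
So the dimensions are [L⁻¹ T].

M: 0, L: -1, T: 1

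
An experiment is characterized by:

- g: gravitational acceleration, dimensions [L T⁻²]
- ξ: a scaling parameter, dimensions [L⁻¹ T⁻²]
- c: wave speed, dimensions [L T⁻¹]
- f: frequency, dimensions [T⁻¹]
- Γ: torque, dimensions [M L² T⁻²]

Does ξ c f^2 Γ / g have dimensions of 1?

Sum the exponent of each base dimension across the product:
  M: −[g]_M + [ξ]_M + [c]_M + 2·[f]_M + [Γ]_M = −(0) + (0) + (0) + 2·(0) + (1) = 1
  L: −[g]_L + [ξ]_L + [c]_L + 2·[f]_L + [Γ]_L = −(1) + (-1) + (1) + 2·(0) + (2) = 1
  T: −[g]_T + [ξ]_T + [c]_T + 2·[f]_T + [Γ]_T = −(-2) + (-2) + (-1) + 2·(-1) + (-2) = -5
Net dimensions [M L T⁻⁵] ≠ [1] — not dimensionless.

no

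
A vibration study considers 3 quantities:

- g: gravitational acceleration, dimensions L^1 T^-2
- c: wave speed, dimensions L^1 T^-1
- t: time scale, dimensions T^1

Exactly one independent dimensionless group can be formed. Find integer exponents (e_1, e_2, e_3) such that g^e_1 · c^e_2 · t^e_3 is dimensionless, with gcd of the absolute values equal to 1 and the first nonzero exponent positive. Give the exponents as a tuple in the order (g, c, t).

(1, -1, 1)

L: e_1·(1) + e_2·(1) + e_3·(0) = 0
T: e_1·(-2) + e_2·(-1) + e_3·(1) = 0
Solving this homogeneous linear system for the smallest-integer solution (first nonzero entry positive) gives (1, -1, 1).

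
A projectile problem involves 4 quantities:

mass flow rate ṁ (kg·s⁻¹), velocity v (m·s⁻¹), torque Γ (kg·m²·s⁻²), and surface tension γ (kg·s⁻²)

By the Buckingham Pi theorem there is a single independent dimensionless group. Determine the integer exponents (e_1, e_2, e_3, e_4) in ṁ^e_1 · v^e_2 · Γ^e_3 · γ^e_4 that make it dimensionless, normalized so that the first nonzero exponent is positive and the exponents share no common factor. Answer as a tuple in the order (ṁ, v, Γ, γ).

(2, 2, -1, -1)

M: e_1·(1) + e_2·(0) + e_3·(1) + e_4·(1) = 0
L: e_1·(0) + e_2·(1) + e_3·(2) + e_4·(0) = 0
T: e_1·(-1) + e_2·(-1) + e_3·(-2) + e_4·(-2) = 0
Solving this homogeneous linear system for the smallest-integer solution (first nonzero entry positive) gives (2, 2, -1, -1).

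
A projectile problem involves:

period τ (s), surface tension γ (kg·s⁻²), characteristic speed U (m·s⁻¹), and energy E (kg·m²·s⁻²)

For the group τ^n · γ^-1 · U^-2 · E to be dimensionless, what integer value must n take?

-2

Balance the T exponent: (1)·n from τ, plus −(-2) − 2·(-1) + (-2) = 2 from the rest, must sum to zero.
n + 2 = 0, so n = -2.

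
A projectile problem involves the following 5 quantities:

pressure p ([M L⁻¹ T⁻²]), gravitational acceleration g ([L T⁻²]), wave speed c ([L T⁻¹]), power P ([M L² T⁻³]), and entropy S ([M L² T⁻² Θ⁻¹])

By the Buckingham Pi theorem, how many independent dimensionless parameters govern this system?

1

There are 5 variables and 4 base dimensions (M, L, T, Θ).
The dimension matrix has rank 4.
Independent dimensionless groups: 5 − 4 = 1.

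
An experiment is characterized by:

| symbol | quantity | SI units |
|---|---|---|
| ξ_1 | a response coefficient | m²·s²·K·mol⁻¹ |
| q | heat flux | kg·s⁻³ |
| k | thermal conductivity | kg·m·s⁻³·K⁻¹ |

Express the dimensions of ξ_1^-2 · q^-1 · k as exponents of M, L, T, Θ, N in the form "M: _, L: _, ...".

M: 0, L: -3, T: -4, Θ: -3, N: 2

Collect each base-dimension exponent across the product:
  M: −2·(0) − (1) + (1) = 0
  L: −2·(2) − (0) + (1) = -3
  T: −2·(2) − (-3) + (-3) = -4
  Θ: −2·(1) − (0) + (-1) = -3
  N: −2·(-1) − (0) + (0) = 2
So the dimensions are [L⁻³ T⁻⁴ Θ⁻³ N²].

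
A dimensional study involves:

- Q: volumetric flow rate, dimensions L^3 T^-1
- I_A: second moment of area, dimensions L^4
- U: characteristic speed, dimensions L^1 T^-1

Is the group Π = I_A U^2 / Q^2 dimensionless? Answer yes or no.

yes

Sum the exponent of each base dimension across the product:
  M: −2·[Q]_M + [I_A]_M + 2·[U]_M = −2·(0) + (0) + 2·(0) = 0
  L: −2·[Q]_L + [I_A]_L + 2·[U]_L = −2·(3) + (4) + 2·(1) = 0
  T: −2·[Q]_T + [I_A]_T + 2·[U]_T = −2·(-1) + (0) + 2·(-1) = 0
All base exponents vanish — dimensionless.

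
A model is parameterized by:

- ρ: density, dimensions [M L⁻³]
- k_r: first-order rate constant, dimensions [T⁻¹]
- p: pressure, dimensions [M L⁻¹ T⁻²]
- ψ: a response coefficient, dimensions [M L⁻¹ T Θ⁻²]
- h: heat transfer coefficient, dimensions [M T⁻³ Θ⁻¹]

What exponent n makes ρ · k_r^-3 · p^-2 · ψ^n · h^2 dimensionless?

Balance the M exponent: (1)·n from ψ, plus (1) − 3·(0) − 2·(1) + 2·(1) = 1 from the rest, must sum to zero.
n + 1 = 0, so n = -1.

-1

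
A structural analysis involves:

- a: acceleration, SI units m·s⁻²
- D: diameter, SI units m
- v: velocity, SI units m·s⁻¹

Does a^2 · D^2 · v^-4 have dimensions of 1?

Sum the exponent of each base dimension across the product:
  L: 2·[a]_L + 2·[D]_L − 4·[v]_L = 2·(1) + 2·(1) − 4·(1) = 0
  T: 2·[a]_T + 2·[D]_T − 4·[v]_T = 2·(-2) + 2·(0) − 4·(-1) = 0
All base exponents vanish — dimensionless.

yes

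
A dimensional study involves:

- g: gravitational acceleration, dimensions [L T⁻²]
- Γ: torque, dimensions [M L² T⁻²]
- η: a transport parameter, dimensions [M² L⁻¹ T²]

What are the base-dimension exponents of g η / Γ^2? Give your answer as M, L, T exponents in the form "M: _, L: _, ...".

Collect each base-dimension exponent across the product:
  M: (0) − 2·(1) + (2) = 0
  L: (1) − 2·(2) + (-1) = -4
  T: (-2) − 2·(-2) + (2) = 4
So the dimensions are [L⁻⁴ T⁴].

M: 0, L: -4, T: 4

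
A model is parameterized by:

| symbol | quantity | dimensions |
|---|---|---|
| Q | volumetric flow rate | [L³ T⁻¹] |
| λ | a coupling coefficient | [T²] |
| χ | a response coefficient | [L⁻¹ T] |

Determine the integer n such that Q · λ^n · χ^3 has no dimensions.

-1

Balance the T exponent: (2)·n from λ, plus (-1) + 3·(1) = 2 from the rest, must sum to zero.
2n + 2 = 0, so n = -1.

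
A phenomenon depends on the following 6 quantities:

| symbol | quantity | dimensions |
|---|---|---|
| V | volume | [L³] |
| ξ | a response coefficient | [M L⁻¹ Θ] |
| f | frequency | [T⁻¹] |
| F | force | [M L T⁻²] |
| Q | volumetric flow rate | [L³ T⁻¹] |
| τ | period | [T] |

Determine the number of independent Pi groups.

2

There are 6 variables and 4 base dimensions (M, L, T, Θ).
The dimension matrix has rank 4.
Independent dimensionless groups: 6 − 4 = 2.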